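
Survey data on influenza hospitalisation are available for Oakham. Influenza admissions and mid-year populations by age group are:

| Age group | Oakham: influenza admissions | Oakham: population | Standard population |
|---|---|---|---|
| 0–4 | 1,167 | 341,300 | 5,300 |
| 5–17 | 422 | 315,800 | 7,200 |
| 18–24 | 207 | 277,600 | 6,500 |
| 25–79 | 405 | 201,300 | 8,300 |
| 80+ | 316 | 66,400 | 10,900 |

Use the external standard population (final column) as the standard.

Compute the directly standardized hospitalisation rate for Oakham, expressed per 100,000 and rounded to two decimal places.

Age-specific rates per 100,000 for Oakham: 341.93, 133.63, 74.57, 201.19, 475.90.
Standard total = 38,200; weights = 0.1387, 0.1885, 0.1702, 0.2173, 0.2853.
Standardized rate: 0.1387×341.93 + 0.1885×133.63 + 0.1702×74.57 + 0.2173×201.19 + 0.2853×475.90 = 264.8241 per 100,000.

264.82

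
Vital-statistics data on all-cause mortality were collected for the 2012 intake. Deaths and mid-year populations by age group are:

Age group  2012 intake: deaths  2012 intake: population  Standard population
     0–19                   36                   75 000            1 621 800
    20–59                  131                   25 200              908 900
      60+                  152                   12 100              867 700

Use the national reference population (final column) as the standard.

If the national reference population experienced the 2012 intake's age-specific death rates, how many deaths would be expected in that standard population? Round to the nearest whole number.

16403

Age-specific rates per 1 000 for the 2012 intake: 0.480, 5.198, 12.562.
Expected deaths = Σ (standard pop × age-specific rate ÷ 1 000)
= 1 621 800×0.480/1 000 + 908 900×5.198/1 000 + 867 700×12.562/1 000
= 778.46 + 4724.84 + 10900.03 = 16403.33.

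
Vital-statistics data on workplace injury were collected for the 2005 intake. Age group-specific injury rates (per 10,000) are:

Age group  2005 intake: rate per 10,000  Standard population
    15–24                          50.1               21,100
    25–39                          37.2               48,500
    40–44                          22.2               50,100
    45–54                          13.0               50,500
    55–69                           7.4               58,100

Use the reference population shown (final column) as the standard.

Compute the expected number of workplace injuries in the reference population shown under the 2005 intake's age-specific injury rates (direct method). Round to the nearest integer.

506

Expected workplace injuries = Σ (standard pop × age-specific rate ÷ 10,000)
= 21,100×50.1/10,000 + 48,500×37.2/10,000 + 50,100×22.2/10,000 + 50,500×13.0/10,000 + 58,100×7.4/10,000
= 105.71 + 180.42 + 111.22 + 65.65 + 42.99 = 506.00.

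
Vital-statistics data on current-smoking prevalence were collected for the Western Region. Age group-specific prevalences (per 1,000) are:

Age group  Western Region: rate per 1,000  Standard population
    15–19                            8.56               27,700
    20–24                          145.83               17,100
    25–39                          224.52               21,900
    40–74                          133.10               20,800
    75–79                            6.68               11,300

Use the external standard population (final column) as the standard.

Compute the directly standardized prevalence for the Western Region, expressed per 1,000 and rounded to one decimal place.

Standard total = 98,800; weights = 0.2804, 0.1731, 0.2217, 0.2105, 0.1144.
Standardized rate: 0.2804×8.56 + 0.1731×145.83 + 0.2217×224.52 + 0.2105×133.10 + 0.1144×6.68 = 106.1919 per 1,000.

106.2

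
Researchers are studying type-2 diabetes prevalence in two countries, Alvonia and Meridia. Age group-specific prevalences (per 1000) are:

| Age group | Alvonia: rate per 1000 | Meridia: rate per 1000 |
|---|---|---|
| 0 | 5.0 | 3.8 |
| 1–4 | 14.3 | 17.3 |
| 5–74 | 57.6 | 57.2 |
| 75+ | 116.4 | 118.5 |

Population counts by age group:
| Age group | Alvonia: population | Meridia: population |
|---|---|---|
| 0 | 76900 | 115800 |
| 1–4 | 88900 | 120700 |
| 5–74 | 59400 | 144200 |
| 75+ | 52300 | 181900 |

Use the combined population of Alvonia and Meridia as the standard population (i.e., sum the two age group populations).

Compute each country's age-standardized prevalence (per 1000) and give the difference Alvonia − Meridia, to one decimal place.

Combined standard total = 840100; weights = 0.2294, 0.2495, 0.2424, 0.2788.
Alvonia: 0.2294×5.0 + 0.2495×14.3 + 0.2424×57.6 + 0.2788×116.4 = 51.1237 per 1000.
Meridia: 0.2294×3.8 + 0.2495×17.3 + 0.2424×57.2 + 0.2788×118.5 = 52.0854 per 1000.
Difference = 51.1237 − 52.0854 = -0.9617.

-1.0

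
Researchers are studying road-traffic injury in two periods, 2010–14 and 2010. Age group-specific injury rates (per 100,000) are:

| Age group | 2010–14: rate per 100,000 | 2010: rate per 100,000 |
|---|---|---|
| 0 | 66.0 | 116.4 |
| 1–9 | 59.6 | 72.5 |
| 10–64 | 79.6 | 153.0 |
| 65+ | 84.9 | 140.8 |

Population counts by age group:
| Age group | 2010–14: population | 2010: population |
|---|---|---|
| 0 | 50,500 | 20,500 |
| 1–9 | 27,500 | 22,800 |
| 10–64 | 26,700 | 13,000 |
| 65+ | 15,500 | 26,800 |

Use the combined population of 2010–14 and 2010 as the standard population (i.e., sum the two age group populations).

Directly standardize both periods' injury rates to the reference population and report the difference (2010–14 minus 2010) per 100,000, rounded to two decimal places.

-46.76

Combined standard total = 203,300; weights = 0.3492, 0.2474, 0.1953, 0.2081.
2010–14: 0.3492×66.0 + 0.2474×59.6 + 0.1953×79.6 + 0.2081×84.9 = 71.0048 per 100,000.
2010: 0.3492×116.4 + 0.2474×72.5 + 0.1953×153.0 + 0.2081×140.8 = 117.7624 per 100,000.
Difference = 71.0048 − 117.7624 = -46.7576.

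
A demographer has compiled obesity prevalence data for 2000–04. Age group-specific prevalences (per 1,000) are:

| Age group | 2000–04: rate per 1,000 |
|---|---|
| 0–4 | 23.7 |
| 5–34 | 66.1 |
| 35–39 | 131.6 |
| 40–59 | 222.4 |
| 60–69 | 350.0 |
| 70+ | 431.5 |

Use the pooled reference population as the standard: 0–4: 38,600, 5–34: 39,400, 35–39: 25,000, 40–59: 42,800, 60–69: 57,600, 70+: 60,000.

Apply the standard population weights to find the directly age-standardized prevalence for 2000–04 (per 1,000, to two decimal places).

236.82

Standard total = 263,400; weights = 0.1465, 0.1496, 0.0949, 0.1625, 0.2187, 0.2278.
Standardized rate: 0.1465×23.7 + 0.1496×66.1 + 0.0949×131.6 + 0.1625×222.4 + 0.2187×350.0 + 0.2278×431.5 = 236.8181 per 1,000.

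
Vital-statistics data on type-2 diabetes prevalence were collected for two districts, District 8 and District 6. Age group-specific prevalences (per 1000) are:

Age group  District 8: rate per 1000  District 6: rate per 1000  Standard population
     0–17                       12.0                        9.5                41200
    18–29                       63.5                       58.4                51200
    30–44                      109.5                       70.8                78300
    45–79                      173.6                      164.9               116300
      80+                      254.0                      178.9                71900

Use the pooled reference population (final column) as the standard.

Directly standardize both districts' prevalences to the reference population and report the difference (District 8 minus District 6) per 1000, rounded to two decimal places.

Standard total = 358900; weights = 0.1148, 0.1427, 0.2182, 0.3240, 0.2003.
District 8: 0.1148×12.0 + 0.1427×63.5 + 0.2182×109.5 + 0.3240×173.6 + 0.2003×254.0 = 141.4648 per 1000.
District 6: 0.1148×9.5 + 0.1427×58.4 + 0.2182×70.8 + 0.3240×164.9 + 0.2003×178.9 = 114.1429 per 1000.
Difference = 141.4648 − 114.1429 = 27.3219.

27.32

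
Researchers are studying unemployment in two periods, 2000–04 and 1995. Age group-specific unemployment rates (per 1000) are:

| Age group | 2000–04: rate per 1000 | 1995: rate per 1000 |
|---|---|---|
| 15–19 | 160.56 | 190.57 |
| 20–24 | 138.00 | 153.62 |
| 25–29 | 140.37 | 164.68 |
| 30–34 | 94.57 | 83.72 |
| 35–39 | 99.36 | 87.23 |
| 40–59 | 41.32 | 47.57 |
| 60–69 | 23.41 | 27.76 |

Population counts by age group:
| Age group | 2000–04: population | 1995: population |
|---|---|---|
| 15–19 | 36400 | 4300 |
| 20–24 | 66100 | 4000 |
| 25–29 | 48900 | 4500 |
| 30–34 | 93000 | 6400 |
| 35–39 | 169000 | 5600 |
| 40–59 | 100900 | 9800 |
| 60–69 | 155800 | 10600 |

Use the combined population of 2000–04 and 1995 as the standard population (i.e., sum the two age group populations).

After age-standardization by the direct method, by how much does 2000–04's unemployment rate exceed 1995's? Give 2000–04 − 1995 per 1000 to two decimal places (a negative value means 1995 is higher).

Combined standard total = 715300; weights = 0.0569, 0.0980, 0.0747, 0.1390, 0.2441, 0.1548, 0.2326.
2000–04: 0.0569×160.56 + 0.0980×138.00 + 0.0747×140.37 + 0.1390×94.57 + 0.2441×99.36 + 0.1548×41.32 + 0.2326×23.41 = 82.3744 per 1000.
1995: 0.0569×190.57 + 0.0980×153.62 + 0.0747×164.68 + 0.1390×83.72 + 0.2441×87.23 + 0.1548×47.57 + 0.2326×27.76 = 84.9382 per 1000.
Difference = 82.3744 − 84.9382 = -2.5637.

-2.56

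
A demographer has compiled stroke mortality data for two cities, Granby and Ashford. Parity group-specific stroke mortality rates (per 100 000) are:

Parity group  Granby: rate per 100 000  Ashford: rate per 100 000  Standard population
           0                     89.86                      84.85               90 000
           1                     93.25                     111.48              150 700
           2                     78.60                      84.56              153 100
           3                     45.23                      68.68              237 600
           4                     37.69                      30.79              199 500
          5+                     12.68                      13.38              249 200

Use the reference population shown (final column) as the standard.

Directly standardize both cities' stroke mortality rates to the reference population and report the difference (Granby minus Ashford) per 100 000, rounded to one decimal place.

-7.0

Standard total = 1 080 100; weights = 0.0833, 0.1395, 0.1417, 0.2200, 0.1847, 0.2307.
Granby: 0.0833×89.86 + 0.1395×93.25 + 0.1417×78.60 + 0.2200×45.23 + 0.1847×37.69 + 0.2307×12.68 = 51.4762 per 100 000.
Ashford: 0.0833×84.85 + 0.1395×111.48 + 0.1417×84.56 + 0.2200×68.68 + 0.1847×30.79 + 0.2307×13.38 = 58.4927 per 100 000.
Difference = 51.4762 − 58.4927 = -7.0164.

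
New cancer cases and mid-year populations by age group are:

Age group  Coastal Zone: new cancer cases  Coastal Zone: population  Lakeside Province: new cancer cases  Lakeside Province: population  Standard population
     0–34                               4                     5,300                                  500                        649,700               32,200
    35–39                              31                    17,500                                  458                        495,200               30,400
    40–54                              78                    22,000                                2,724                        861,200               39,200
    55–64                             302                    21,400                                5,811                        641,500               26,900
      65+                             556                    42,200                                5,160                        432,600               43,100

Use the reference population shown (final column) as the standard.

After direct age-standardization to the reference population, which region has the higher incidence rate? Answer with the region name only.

Coastal Zone

Age-specific rates per 100,000 for the Coastal Zone: 75.47, 177.14, 354.55, 1411.21, 1317.54.
For the Lakeside Province: 76.96, 92.49, 316.30, 905.85, 1192.79.
Standard total = 171,800; weights = 0.1874, 0.1769, 0.2282, 0.1566, 0.2509.
The Coastal Zone: 0.1874×75.47 + 0.1769×177.14 + 0.2282×354.55 + 0.1566×1411.21 + 0.2509×1317.54 = 677.8869 per 100,000.
The Lakeside Province: 0.1874×76.96 + 0.1769×92.49 + 0.2282×316.30 + 0.1566×905.85 + 0.2509×1192.79 = 544.0348 per 100,000.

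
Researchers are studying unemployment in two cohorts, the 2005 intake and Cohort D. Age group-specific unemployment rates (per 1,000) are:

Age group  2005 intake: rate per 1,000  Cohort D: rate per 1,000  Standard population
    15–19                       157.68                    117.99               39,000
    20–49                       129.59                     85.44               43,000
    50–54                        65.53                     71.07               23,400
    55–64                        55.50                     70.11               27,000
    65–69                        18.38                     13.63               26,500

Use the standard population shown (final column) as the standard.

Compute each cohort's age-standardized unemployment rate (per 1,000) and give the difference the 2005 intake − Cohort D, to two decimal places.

Standard total = 158,900; weights = 0.2454, 0.2706, 0.1473, 0.1699, 0.1668.
The 2005 intake: 0.2454×157.68 + 0.2706×129.59 + 0.1473×65.53 + 0.1699×55.50 + 0.1668×18.38 = 95.9148 per 1,000.
Cohort D: 0.2454×117.99 + 0.2706×85.44 + 0.1473×71.07 + 0.1699×70.11 + 0.1668×13.63 = 76.7321 per 1,000.
Difference = 95.9148 − 76.7321 = 19.1827.

19.18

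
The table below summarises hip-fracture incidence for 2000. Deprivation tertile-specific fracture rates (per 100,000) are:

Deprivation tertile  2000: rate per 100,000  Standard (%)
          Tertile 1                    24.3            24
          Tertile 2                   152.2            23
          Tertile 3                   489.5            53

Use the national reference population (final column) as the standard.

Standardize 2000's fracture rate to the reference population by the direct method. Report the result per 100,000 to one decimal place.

300.3

Standard weights: 0.24, 0.23, 0.53.
Standardized rate: 0.2400×24.3 + 0.2300×152.2 + 0.5300×489.5 = 300.2730 per 100,000.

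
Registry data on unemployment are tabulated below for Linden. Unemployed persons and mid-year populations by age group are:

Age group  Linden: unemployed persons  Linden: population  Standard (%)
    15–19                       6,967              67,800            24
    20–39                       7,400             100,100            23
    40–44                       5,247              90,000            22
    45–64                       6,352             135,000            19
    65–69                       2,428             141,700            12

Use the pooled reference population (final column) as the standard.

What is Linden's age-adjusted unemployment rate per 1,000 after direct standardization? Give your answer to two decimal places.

Age-specific rates per 1,000 for Linden: 102.758, 73.926, 58.300, 47.052, 17.135.
Standard weights: 0.24, 0.23, 0.22, 0.19, 0.12.
Standardized rate: 0.2400×102.758 + 0.2300×73.926 + 0.2200×58.300 + 0.1900×47.052 + 0.1200×17.135 = 65.4870 per 1,000.

65.49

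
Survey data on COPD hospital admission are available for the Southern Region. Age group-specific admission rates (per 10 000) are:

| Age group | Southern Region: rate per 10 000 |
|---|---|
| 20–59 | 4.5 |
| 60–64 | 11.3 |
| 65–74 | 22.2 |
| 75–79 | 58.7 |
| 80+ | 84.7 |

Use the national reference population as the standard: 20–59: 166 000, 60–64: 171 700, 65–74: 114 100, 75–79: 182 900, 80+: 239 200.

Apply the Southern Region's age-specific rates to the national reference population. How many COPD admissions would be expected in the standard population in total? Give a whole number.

Expected COPD admissions = Σ (standard pop × age-specific rate ÷ 10 000)
= 166 000×4.5/10 000 + 171 700×11.3/10 000 + 114 100×22.2/10 000 + 182 900×58.7/10 000 + 239 200×84.7/10 000
= 74.70 + 194.02 + 253.30 + 1073.62 + 2026.02 = 3621.67.

3622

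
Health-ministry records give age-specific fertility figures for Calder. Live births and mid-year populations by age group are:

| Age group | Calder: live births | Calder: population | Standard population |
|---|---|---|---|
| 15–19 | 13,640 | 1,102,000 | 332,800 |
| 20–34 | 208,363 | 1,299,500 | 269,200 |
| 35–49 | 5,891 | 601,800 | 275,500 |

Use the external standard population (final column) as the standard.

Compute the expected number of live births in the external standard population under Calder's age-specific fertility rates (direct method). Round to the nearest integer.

Age-specific rates per 1,000 for Calder: 12.377, 160.341, 9.789.
Expected live births = Σ (standard pop × age-specific rate ÷ 1,000)
= 332,800×12.377/1,000 + 269,200×160.341/1,000 + 275,500×9.789/1,000
= 4119.23 + 43163.77 + 2696.86 = 49979.86.

49980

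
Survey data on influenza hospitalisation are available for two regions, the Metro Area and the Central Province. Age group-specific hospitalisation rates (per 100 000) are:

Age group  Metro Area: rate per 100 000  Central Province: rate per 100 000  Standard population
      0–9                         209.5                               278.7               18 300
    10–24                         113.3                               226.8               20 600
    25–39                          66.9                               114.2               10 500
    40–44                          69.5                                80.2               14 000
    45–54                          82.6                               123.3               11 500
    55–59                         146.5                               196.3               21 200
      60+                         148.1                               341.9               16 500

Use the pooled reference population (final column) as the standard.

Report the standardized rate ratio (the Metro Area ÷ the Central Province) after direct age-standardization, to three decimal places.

Standard total = 112 600; weights = 0.1625, 0.1829, 0.0933, 0.1243, 0.1021, 0.1883, 0.1465.
The Metro Area: 0.1625×209.5 + 0.1829×113.3 + 0.0933×66.9 + 0.1243×69.5 + 0.1021×82.6 + 0.1883×146.5 + 0.1465×148.1 = 127.3768 per 100 000.
The Central Province: 0.1625×278.7 + 0.1829×226.8 + 0.0933×114.2 + 0.1243×80.2 + 0.1021×123.3 + 0.1883×196.3 + 0.1465×341.9 = 207.0608 per 100 000.
Ratio = 127.3768 ÷ 207.0608 = 0.61517.

0.615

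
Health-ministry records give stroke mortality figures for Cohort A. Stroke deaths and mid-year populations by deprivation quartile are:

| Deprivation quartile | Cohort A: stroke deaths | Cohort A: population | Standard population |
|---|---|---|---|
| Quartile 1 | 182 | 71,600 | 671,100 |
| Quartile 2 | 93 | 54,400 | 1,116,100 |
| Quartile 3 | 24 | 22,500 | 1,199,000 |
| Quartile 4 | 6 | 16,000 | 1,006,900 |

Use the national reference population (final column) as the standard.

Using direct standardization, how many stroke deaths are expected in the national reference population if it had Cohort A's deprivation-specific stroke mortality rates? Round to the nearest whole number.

Deprivation-specific rates per 100,000 for Cohort A: 254.19, 170.96, 106.67, 37.50.
Expected stroke deaths = Σ (standard pop × deprivation-specific rate ÷ 100,000)
= 671,100×254.19/100,000 + 1,116,100×170.96/100,000 + 1,199,000×106.67/100,000 + 1,006,900×37.50/100,000
= 1705.87 + 1908.04 + 1278.93 + 377.59 = 5270.43.

5270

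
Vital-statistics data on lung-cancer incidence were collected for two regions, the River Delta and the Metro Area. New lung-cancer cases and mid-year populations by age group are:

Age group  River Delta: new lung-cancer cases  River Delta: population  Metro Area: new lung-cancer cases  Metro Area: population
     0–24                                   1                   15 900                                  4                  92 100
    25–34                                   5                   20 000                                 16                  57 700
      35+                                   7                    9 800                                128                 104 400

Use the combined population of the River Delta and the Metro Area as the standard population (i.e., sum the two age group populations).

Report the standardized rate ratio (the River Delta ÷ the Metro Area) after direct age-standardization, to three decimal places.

0.648

Age-specific rates per 100 000 for the River Delta: 6.29, 25.00, 71.43.
For the Metro Area: 4.34, 27.73, 122.61.
Combined standard total = 299 900; weights = 0.3601, 0.2591, 0.3808.
The River Delta: 0.3601×6.29 + 0.2591×25.00 + 0.3808×71.43 = 35.9416 per 100 000.
The Metro Area: 0.3601×4.34 + 0.2591×27.73 + 0.3808×122.61 = 55.4357 per 100 000.
Ratio = 35.9416 ÷ 55.4357 = 0.64835.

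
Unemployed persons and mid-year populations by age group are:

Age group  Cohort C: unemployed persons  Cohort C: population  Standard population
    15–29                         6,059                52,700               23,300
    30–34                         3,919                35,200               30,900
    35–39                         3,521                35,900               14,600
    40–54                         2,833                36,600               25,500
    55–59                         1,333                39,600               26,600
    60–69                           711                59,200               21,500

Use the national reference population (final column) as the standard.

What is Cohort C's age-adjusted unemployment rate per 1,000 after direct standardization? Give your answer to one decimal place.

75.0

Age-specific rates per 1,000 for Cohort C: 114.972, 111.335, 98.078, 77.404, 33.662, 12.010.
Standard total = 142,400; weights = 0.1636, 0.2170, 0.1025, 0.1791, 0.1868, 0.1510.
Standardized rate: 0.1636×114.972 + 0.2170×111.335 + 0.1025×98.078 + 0.1791×77.404 + 0.1868×33.662 + 0.1510×12.010 = 74.9892 per 1,000.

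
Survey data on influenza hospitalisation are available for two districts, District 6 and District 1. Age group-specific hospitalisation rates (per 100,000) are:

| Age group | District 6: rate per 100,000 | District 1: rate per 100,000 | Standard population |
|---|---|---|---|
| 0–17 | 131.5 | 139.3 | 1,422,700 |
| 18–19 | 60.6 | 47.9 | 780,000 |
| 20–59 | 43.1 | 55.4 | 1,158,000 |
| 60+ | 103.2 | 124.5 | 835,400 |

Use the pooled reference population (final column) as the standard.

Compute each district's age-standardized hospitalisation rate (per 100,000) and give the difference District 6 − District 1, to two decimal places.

Standard total = 4,196,100; weights = 0.3391, 0.1859, 0.2760, 0.1991.
District 6: 0.3391×131.5 + 0.1859×60.6 + 0.2760×43.1 + 0.1991×103.2 = 88.2906 per 100,000.
District 1: 0.3391×139.3 + 0.1859×47.9 + 0.2760×55.4 + 0.1991×124.5 = 96.2095 per 100,000.
Difference = 88.2906 − 96.2095 = -7.9189.

-7.92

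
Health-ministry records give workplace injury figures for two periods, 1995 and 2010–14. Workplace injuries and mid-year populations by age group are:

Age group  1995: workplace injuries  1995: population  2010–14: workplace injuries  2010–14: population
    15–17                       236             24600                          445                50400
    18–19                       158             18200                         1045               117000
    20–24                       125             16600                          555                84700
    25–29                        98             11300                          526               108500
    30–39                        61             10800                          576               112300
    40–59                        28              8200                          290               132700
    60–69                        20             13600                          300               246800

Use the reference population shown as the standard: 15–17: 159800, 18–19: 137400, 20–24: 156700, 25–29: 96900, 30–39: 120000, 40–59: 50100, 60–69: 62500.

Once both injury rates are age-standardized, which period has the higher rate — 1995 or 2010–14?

Age-specific rates per 10000 for 1995: 95.93, 86.81, 75.30, 86.73, 56.48, 34.15, 14.71.
For 2010–14: 88.29, 89.32, 65.53, 48.48, 51.29, 21.85, 12.16.
Standard total = 783400; weights = 0.2040, 0.1754, 0.2000, 0.1237, 0.1532, 0.0640, 0.0798.
1995: 0.2040×95.93 + 0.1754×86.81 + 0.2000×75.30 + 0.1237×86.73 + 0.1532×56.48 + 0.0640×34.15 + 0.0798×14.71 = 72.5933 per 10000.
2010–14: 0.2040×88.29 + 0.1754×89.32 + 0.2000×65.53 + 0.1237×48.48 + 0.1532×51.29 + 0.0640×21.85 + 0.0798×12.16 = 63.0028 per 10000.

1995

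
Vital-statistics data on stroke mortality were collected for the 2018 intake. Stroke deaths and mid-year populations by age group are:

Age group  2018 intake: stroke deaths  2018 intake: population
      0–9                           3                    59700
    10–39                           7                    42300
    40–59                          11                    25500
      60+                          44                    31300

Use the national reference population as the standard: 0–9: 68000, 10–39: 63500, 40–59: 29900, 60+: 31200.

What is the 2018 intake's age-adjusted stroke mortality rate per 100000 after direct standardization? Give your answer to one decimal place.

Age-specific rates per 100000 for the 2018 intake: 5.03, 16.55, 43.14, 140.58.
Standard total = 192600; weights = 0.3531, 0.3297, 0.1552, 0.1620.
Standardized rate: 0.3531×5.03 + 0.3297×16.55 + 0.1552×43.14 + 0.1620×140.58 = 36.6993 per 100000.

36.7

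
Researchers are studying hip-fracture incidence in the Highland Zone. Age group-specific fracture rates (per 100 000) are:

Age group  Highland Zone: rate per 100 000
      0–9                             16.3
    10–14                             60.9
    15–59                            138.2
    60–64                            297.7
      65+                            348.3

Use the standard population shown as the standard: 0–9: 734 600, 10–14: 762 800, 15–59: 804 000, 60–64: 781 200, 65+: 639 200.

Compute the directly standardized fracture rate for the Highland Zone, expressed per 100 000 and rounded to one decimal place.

167.9

Standard total = 3 721 800; weights = 0.1974, 0.2050, 0.2160, 0.2099, 0.1717.
Standardized rate: 0.1974×16.3 + 0.2050×60.9 + 0.2160×138.2 + 0.2099×297.7 + 0.1717×348.3 = 167.8591 per 100 000.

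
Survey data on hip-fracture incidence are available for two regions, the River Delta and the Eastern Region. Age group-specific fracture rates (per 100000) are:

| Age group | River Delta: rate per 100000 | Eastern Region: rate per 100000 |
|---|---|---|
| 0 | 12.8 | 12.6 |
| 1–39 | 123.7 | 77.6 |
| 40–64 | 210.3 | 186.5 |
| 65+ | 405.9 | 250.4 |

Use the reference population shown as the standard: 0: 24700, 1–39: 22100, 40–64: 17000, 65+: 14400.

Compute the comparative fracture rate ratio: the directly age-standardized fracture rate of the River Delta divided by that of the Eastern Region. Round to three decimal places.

Standard total = 78200; weights = 0.3159, 0.2826, 0.2174, 0.1841.
The River Delta: 0.3159×12.8 + 0.2826×123.7 + 0.2174×210.3 + 0.1841×405.9 = 159.4628 per 100000.
The Eastern Region: 0.3159×12.6 + 0.2826×77.6 + 0.2174×186.5 + 0.1841×250.4 = 112.5632 per 100000.
Ratio = 159.4628 ÷ 112.5632 = 1.41665.

1.417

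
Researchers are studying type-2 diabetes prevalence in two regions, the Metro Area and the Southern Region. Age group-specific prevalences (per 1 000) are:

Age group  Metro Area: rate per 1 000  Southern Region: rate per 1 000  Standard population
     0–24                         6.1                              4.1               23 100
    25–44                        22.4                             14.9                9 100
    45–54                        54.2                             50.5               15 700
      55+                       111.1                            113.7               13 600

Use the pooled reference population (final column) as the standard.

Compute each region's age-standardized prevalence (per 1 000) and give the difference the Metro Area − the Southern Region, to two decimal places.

2.23

Standard total = 61 500; weights = 0.3756, 0.1480, 0.2553, 0.2211.
The Metro Area: 0.3756×6.1 + 0.1480×22.4 + 0.2553×54.2 + 0.2211×111.1 = 44.0106 per 1 000.
The Southern Region: 0.3756×4.1 + 0.1480×14.9 + 0.2553×50.5 + 0.2211×113.7 = 41.7800 per 1 000.
Difference = 44.0106 − 41.7800 = 2.2306.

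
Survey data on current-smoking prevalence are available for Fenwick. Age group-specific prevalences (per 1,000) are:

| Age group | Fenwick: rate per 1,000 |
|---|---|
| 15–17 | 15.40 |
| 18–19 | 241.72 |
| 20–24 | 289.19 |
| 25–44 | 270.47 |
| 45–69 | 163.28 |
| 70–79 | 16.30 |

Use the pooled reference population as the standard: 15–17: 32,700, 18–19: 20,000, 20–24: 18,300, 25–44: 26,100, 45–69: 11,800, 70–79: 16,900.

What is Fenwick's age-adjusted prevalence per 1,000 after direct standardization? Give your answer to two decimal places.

Standard total = 125,800; weights = 0.2599, 0.1590, 0.1455, 0.2075, 0.0938, 0.1343.
Standardized rate: 0.2599×15.40 + 0.1590×241.72 + 0.1455×289.19 + 0.2075×270.47 + 0.0938×163.28 + 0.1343×16.30 = 158.1208 per 1,000.

158.12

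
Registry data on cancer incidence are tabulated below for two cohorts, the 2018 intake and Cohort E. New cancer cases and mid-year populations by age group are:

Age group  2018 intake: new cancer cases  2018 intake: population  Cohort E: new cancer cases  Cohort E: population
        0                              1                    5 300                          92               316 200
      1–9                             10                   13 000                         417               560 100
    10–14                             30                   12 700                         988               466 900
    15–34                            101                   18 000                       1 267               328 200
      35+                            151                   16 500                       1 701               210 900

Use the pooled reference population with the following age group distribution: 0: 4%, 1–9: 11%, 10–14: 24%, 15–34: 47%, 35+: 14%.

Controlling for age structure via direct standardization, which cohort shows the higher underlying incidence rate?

Age-specific rates per 100 000 for the 2018 intake: 18.87, 76.92, 236.22, 561.11, 915.15.
For Cohort E: 29.10, 74.45, 211.61, 386.05, 806.54.
Standard weights: 0.04, 0.11, 0.24, 0.47, 0.14.
The 2018 intake: 0.0400×18.87 + 0.1100×76.92 + 0.2400×236.22 + 0.4700×561.11 + 0.1400×915.15 = 457.7526 per 100 000.
Cohort E: 0.0400×29.10 + 0.1100×74.45 + 0.2400×211.61 + 0.4700×386.05 + 0.1400×806.54 = 354.4967 per 100 000.

2018 intake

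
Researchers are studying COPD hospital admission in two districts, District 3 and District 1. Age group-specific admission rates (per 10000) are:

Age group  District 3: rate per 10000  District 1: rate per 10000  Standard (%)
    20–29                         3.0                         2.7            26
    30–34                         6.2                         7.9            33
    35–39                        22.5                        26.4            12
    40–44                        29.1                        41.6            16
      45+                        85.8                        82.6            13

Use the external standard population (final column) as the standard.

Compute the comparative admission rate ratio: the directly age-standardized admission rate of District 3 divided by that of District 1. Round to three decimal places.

0.894

Standard weights: 0.26, 0.33, 0.12, 0.16, 0.13.
District 3: 0.2600×3.0 + 0.3300×6.2 + 0.1200×22.5 + 0.1600×29.1 + 0.1300×85.8 = 21.3360 per 10000.
District 1: 0.2600×2.7 + 0.3300×7.9 + 0.1200×26.4 + 0.1600×41.6 + 0.1300×82.6 = 23.8710 per 10000.
Ratio = 21.3360 ÷ 23.8710 = 0.89380.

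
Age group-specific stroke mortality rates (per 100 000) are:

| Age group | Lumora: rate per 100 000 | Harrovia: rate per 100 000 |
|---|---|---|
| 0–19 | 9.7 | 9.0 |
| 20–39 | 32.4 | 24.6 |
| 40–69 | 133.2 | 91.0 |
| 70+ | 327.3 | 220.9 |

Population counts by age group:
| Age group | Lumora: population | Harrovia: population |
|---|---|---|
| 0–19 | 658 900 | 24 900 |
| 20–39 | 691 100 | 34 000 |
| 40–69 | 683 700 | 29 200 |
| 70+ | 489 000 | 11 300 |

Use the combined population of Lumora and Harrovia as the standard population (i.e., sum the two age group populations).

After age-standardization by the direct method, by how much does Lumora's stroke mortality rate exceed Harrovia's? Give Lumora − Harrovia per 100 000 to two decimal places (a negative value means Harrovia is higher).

34.11

Combined standard total = 2 622 100; weights = 0.2608, 0.2765, 0.2719, 0.1908.
Lumora: 0.2608×9.7 + 0.2765×32.4 + 0.2719×133.2 + 0.1908×327.3 = 110.1531 per 100 000.
Harrovia: 0.2608×9.0 + 0.2765×24.6 + 0.2719×91.0 + 0.1908×220.9 = 76.0390 per 100 000.
Difference = 110.1531 − 76.0390 = 34.1142.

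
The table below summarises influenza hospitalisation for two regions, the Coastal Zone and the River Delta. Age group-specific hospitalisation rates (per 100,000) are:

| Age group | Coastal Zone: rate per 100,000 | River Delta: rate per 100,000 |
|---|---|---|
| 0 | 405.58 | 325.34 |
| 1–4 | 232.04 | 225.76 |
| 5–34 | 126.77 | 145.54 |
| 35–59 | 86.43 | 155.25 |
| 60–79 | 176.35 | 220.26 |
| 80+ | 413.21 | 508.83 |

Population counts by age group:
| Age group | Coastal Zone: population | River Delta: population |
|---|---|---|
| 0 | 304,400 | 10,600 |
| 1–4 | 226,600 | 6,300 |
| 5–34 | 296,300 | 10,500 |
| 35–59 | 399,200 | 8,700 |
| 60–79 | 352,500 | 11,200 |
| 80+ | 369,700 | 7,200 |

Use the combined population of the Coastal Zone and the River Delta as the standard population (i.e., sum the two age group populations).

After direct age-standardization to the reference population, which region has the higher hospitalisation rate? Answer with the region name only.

Combined standard total = 2,003,200; weights = 0.1572, 0.1163, 0.1532, 0.2036, 0.1816, 0.1881.
The Coastal Zone: 0.1572×405.58 + 0.1163×232.04 + 0.1532×126.77 + 0.2036×86.43 + 0.1816×176.35 + 0.1881×413.21 = 237.5324 per 100,000.
The River Delta: 0.1572×325.34 + 0.1163×225.76 + 0.1532×145.54 + 0.2036×155.25 + 0.1816×220.26 + 0.1881×508.83 = 267.0359 per 100,000.

River Delta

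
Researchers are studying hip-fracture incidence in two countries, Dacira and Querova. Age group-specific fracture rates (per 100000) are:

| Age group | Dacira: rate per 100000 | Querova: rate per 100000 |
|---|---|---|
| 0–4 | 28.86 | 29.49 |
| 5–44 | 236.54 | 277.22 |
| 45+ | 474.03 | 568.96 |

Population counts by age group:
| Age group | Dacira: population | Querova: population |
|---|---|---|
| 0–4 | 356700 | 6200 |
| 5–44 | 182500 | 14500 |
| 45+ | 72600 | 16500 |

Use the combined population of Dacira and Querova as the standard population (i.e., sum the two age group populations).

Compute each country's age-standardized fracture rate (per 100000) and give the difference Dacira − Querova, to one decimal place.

-25.7

Combined standard total = 649000; weights = 0.5592, 0.3035, 0.1373.
Dacira: 0.5592×28.86 + 0.3035×236.54 + 0.1373×474.03 = 153.0166 per 100000.
Querova: 0.5592×29.49 + 0.3035×277.22 + 0.1373×568.96 = 178.7498 per 100000.
Difference = 153.0166 − 178.7498 = -25.7332.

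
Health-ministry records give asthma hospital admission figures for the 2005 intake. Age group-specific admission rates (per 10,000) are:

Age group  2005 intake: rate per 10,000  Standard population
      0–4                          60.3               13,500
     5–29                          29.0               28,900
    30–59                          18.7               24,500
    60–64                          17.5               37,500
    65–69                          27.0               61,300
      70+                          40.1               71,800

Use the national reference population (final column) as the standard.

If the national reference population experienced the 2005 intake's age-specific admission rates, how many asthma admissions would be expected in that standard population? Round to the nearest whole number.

730

Expected asthma admissions = Σ (standard pop × age-specific rate ÷ 10,000)
= 13,500×60.3/10,000 + 28,900×29.0/10,000 + 24,500×18.7/10,000 + 37,500×17.5/10,000 + 61,300×27.0/10,000 + 71,800×40.1/10,000
= 81.41 + 83.81 + 45.81 + 65.62 + 165.51 + 287.92 = 730.08.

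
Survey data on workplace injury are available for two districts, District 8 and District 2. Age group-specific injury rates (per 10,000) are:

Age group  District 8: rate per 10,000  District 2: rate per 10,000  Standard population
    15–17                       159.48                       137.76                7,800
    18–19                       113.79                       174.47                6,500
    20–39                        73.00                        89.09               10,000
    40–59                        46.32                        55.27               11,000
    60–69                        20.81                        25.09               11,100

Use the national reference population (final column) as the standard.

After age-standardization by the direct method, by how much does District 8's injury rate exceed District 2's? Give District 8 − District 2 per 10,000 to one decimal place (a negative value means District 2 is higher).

-11.5

Standard total = 46,400; weights = 0.1681, 0.1401, 0.2155, 0.2371, 0.2392.
District 8: 0.1681×159.48 + 0.1401×113.79 + 0.2155×73.00 + 0.2371×46.32 + 0.2392×20.81 = 74.4416 per 10,000.
District 2: 0.1681×137.76 + 0.1401×174.47 + 0.2155×89.09 + 0.2371×55.27 + 0.2392×25.09 = 85.9041 per 10,000.
Difference = 74.4416 − 85.9041 = -11.4625.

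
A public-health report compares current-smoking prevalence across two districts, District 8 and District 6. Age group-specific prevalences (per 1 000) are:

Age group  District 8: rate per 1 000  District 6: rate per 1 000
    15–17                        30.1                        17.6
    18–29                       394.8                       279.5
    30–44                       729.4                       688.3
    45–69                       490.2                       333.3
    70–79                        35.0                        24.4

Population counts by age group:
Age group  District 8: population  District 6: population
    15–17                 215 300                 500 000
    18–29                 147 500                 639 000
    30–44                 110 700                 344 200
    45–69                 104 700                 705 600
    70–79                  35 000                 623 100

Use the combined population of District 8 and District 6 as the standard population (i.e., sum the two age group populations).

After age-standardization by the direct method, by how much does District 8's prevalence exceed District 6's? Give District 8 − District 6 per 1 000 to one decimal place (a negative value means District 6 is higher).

73.7

Combined standard total = 3 425 100; weights = 0.2088, 0.2296, 0.1328, 0.2366, 0.1921.
District 8: 0.2088×30.1 + 0.2296×394.8 + 0.1328×729.4 + 0.2366×490.2 + 0.1921×35.0 = 316.5126 per 1 000.
District 6: 0.2088×17.6 + 0.2296×279.5 + 0.1328×688.3 + 0.2366×333.3 + 0.1921×24.4 = 242.8117 per 1 000.
Difference = 316.5126 − 242.8117 = 73.7009.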